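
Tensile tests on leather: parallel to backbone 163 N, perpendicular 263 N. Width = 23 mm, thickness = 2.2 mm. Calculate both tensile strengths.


Parallel = 3.22 N/mm^2
Perpendicular = 5.20 N/mm^2

Area = 23 x 2.2 = 50.6 mm^2
TS (parallel) = 163 / 50.6 = 3.22 N/mm^2
TS (perpendicular) = 263 / 50.6 = 5.20 N/mm^2


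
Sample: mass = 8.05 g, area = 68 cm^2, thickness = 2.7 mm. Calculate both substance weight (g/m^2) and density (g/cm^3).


Substance weight = 1183.8 g/m^2
Density = 0.438 g/cm^3

SW = 8.05 / 68 x 10000 = 1183.8 g/m^2
Volume = 68 x 2.7 / 10 = 18.36 cm^3
Density = 8.05 / 18.36 = 0.438 g/cm^3


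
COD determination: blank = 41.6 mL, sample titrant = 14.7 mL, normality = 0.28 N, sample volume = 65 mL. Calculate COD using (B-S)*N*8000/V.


COD = (41.6 - 14.7) x 0.28 x 8000 / 65
COD = 26.9 x 0.28 x 8000 / 65
COD = 927.0 mg/L


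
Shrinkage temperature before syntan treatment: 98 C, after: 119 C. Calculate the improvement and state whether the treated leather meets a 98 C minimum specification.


Improvement = 21 C
Meets 98 C spec: Yes


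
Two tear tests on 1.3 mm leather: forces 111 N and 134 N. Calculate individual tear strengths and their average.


Tear 1 = 85.4 N/mm
Tear 2 = 103.1 N/mm
Average = 94.3 N/mm

Tear 1 = 111 / 1.3 = 85.4 N/mm
Tear 2 = 134 / 1.3 = 103.1 N/mm
Average = (85.4 + 103.1) / 2 = 94.3 N/mm


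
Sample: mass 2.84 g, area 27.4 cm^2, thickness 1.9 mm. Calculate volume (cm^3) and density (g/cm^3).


Thickness in cm = 1.9 / 10 = 0.19 cm
Volume = 27.4 x 0.19 = 5.206 cm^3
Density = 2.84 / 5.206 = 0.546 g/cm^3


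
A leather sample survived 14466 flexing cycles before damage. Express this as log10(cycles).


4.16


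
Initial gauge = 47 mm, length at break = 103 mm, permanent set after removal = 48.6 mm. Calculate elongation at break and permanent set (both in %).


Elongation at break = (103 - 47) / 47 x 100 = 119.1%
Permanent set = (48.6 - 47) / 47 x 100 = 3.4%


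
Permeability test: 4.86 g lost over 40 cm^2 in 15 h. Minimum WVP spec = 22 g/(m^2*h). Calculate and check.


WVP = 81.00 g/(m^2*h)
Meets specification: Yes

WVP = 4.86 / (40 x 15) x 10000 = 81.00 g/(m^2*h)
Minimum: 22 g/(m^2*h)
Meets spec: Yes


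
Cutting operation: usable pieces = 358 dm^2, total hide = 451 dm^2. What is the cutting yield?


Yield = usable / total x 100
Yield = 358 / 451 x 100 = 79.4%


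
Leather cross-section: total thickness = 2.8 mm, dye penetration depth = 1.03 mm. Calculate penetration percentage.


36.8%

Penetration% = 1.03 / 2.8 x 100
Penetration = 36.8%


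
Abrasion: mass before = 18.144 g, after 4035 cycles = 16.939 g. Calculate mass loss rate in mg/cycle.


0.299 mg/cycle

Mass loss = 18.144 - 16.939 = 1.205 g
Rate = 1.205 / 4035 x 1000 = 0.299 mg/cycle


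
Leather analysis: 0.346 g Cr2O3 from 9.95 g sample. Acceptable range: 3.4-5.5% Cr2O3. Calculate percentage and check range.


Cr2O3% = 0.346 / 9.95 x 100 = 3.48%
Acceptable range: 3.4 to 5.5%
Within range: Yes


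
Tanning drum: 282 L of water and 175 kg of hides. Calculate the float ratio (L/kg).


1.6


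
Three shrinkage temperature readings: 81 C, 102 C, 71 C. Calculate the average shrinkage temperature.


Average = (81 + 102 + 71) / 3
Average = 254 / 3 = 84.7 C


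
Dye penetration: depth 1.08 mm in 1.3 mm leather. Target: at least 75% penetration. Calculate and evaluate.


Penetration = 83.1%
Meets target: Yes


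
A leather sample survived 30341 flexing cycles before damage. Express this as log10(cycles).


4.48


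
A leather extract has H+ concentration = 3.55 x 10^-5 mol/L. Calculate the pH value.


pH = -log10[H+]
pH = -log10(3.55 x 10^-5) = 4.45


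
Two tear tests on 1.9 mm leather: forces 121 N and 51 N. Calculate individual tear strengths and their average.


Tear 1 = 121 / 1.9 = 63.7 N/mm
Tear 2 = 51 / 1.9 = 26.8 N/mm
Average = (63.7 + 26.8) / 2 = 45.3 N/mm


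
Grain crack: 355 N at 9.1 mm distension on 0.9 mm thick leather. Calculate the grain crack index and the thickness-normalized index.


Crack index = 39.0 N/mm
Normalized index = 43.3 N/mm per mm

Crack index = 355 / 9.1 = 39.0 N/mm
Normalized = 39.0 / 0.9 = 43.3 N/mm per mm


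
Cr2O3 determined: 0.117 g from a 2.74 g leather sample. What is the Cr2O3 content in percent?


4.27%


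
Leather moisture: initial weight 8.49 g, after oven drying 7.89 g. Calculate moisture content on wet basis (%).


7.1%

Moisture = 8.49 - 7.89 = 0.60 g
MC = 0.60 / 8.49 x 100 = 7.1%


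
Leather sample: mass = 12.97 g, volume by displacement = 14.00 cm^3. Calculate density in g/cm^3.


Density = mass / volume
Density = 12.97 / 14.00 = 0.926 g/cm^3


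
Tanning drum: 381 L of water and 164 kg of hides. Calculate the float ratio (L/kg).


2.3


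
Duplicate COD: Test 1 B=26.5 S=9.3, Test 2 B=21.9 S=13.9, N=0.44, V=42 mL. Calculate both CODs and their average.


COD1 = 1441.5 mg/L
COD2 = 670.5 mg/L
Average = 1056.0 mg/L

COD1 = (26.5 - 9.3) x 0.44 x 8000 / 42 = 1441.5 mg/L
COD2 = (21.9 - 13.9) x 0.44 x 8000 / 42 = 670.5 mg/L
Average = (1441.5 + 670.5) / 2 = 1056.0 mg/L


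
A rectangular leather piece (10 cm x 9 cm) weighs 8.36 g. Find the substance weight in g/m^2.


Area = 10 x 9 = 90 cm^2
SW = 8.36 / 90 x 10000 = 928.9 g/m^2


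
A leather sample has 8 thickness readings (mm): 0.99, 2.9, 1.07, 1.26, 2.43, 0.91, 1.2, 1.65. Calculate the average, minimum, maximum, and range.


Sum = 12.41
Average = 12.41 / 8 = 1.55 mm
Minimum = 0.91 mm
Maximum = 2.9 mm
Range = 2.9 - 0.91 = 1.99 mm


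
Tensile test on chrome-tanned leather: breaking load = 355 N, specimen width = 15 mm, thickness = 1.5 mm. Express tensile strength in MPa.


Cross-section = 15 x 1.5 = 22.5 mm^2
TS = 355 / 22.5 = 15.78 MPa
(1 N/mm^2 = 1 MPa)


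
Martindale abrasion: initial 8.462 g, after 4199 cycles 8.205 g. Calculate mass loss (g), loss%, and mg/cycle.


Loss = 8.462 - 8.205 = 0.257 g
Loss% = 0.257 / 8.462 x 100 = 3.04%
Rate = 0.257 / 4199 x 1000 = 0.061 mg/cycle


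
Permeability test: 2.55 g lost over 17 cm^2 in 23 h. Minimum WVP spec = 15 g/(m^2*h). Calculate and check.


WVP = 65.22 g/(m^2*h)
Meets specification: Yes


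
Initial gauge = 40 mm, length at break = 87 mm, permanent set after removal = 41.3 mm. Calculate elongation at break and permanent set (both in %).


Elongation at break = (87 - 40) / 40 x 100 = 117.5%
Permanent set = (41.3 - 40) / 40 x 100 = 3.3%


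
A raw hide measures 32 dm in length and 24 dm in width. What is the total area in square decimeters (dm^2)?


Area = length x width
Area = 32 x 24 = 768 dm^2


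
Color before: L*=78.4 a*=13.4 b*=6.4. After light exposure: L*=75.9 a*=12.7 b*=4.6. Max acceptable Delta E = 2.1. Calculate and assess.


Delta E = 3.16
Passes: No


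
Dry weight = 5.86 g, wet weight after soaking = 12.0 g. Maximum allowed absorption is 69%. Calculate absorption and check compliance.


WA = (12.0 - 5.86) / 5.86 x 100 = 104.8%
Maximum allowed: 69%
Compliant: No


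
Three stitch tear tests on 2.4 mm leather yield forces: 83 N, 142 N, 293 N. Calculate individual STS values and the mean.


STS1 = 83 / 2.4 = 34.6 N/mm
STS2 = 142 / 2.4 = 59.2 N/mm
STS3 = 293 / 2.4 = 122.1 N/mm
Mean = (34.6 + 59.2 + 122.1) / 3 = 72.0 N/mm


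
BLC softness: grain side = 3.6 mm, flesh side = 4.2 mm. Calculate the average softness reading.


Average = (3.6 + 4.2) / 2
Average = 3.90 mm


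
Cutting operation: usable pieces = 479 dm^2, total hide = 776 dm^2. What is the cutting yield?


Yield = usable / total x 100
Yield = 479 / 776 x 100 = 61.7%


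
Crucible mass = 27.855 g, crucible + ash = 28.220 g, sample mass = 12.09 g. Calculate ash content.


Ash mass = 28.220 - 27.855 = 0.365 g
Ash% = 0.365 / 12.09 x 100 = 3.02%


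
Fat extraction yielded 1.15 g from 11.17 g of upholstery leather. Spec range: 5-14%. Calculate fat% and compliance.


Fat content = 10.3%
Compliant: Yes


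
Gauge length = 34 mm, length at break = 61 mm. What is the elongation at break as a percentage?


79.4%


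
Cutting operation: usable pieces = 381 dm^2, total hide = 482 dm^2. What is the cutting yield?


Yield = usable / total x 100
Yield = 381 / 482 x 100 = 79.0%


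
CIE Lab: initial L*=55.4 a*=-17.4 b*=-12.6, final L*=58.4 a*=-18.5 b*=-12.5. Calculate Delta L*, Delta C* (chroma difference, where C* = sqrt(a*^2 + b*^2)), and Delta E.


Delta L* = 3.0
Delta C* = 0.84
Delta E = 3.20

Delta L* = 58.4 - 55.4 = 3.0
C1* = sqrt((-17.4)^2 + (-12.6)^2) = 21.483
C2* = sqrt((-18.5)^2 + (-12.5)^2) = 22.327
Delta C* = 22.327 - 21.483 = 0.84
Delta E = sqrt((3.0)^2 + (-1.1)^2 + (0.1)^2) = 3.20


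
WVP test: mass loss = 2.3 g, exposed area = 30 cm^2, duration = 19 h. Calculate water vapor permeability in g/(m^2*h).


40.35 g/(m^2*h)

WVP = mass_loss / (area x time) x 10000
WVP = 2.3 / (30 x 19) x 10000
WVP = 2.3 / 570 x 10000 = 40.35 g/(m^2*h)


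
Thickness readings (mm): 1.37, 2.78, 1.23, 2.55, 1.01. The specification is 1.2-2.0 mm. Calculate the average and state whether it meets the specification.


Average = 1.79 mm
Within specification: Yes


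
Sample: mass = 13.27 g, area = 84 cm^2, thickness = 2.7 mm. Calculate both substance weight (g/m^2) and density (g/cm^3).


Substance weight = 1579.8 g/m^2
Density = 0.585 g/cm^3

SW = 13.27 / 84 x 10000 = 1579.8 g/m^2
Volume = 84 x 2.7 / 10 = 22.68 cm^3
Density = 13.27 / 22.68 = 0.585 g/cm^3


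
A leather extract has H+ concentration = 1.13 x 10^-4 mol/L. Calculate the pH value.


pH = -log10[H+]
pH = -log10(1.13 x 10^-4) = 3.95


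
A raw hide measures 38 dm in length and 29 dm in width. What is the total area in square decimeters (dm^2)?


Area = length x width
Area = 38 x 29 = 1102 dm^2


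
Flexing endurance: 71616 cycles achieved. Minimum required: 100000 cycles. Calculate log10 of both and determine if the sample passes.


log10(71616) = 4.86
log10(100000) = 5.00
Passes: No


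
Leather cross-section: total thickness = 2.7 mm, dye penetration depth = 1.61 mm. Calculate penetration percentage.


59.6%


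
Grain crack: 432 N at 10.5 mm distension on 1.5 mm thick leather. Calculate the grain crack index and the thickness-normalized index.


Crack index = 432 / 10.5 = 41.1 N/mm
Normalized = 41.1 / 1.5 = 27.4 N/mm per mm


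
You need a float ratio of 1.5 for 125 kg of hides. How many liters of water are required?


187.5 L

Water = hide weight x target ratio
Water = 125 x 1.5 = 187.5 L


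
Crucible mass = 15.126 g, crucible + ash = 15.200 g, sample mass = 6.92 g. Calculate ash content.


Ash mass = 15.200 - 15.126 = 0.074 g
Ash% = 0.074 / 6.92 x 100 = 1.07%


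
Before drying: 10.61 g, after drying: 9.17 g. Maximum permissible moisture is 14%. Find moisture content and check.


Moisture content = 13.6%
Acceptable: Yes

MC = (10.61 - 9.17) / 10.61 x 100 = 13.6%
Maximum: 14%
Acceptable: Yes


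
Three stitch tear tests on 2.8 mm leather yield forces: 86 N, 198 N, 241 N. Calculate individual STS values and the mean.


STS1 = 30.7 N/mm
STS2 = 70.7 N/mm
STS3 = 86.1 N/mm
Mean = 62.5 N/mm


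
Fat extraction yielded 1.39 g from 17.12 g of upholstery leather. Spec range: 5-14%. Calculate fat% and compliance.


Fat content = 8.1%
Compliant: Yes

Fat% = 1.39 / 17.12 x 100 = 8.1%
Spec range: 5-14%
Compliant: Yes


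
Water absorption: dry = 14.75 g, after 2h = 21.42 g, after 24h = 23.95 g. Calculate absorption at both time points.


2h absorption = 45.2%
24h absorption = 62.4%

WA (2h) = (21.42 - 14.75) / 14.75 x 100 = 45.2%
WA (24h) = (23.95 - 14.75) / 14.75 x 100 = 62.4%


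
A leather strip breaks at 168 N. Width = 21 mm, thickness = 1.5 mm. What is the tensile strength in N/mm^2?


Cross-sectional area = 21 x 1.5 = 31.5 mm^2
Tensile strength = 168 / 31.5 = 5.33 N/mm^2


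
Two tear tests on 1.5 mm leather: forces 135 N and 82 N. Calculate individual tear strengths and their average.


Tear 1 = 135 / 1.5 = 90.0 N/mm
Tear 2 = 82 / 1.5 = 54.7 N/mm
Average = (90.0 + 54.7) / 2 = 72.4 N/mm


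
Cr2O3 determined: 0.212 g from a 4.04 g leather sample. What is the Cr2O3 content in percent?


5.25%

Cr2O3% = 0.212 / 4.04 x 100
Cr2O3% = 5.25%


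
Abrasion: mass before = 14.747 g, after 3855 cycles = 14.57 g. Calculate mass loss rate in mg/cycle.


Mass loss = 14.747 - 14.57 = 0.177 g
Rate = 0.177 / 3855 x 1000 = 0.046 mg/cycle


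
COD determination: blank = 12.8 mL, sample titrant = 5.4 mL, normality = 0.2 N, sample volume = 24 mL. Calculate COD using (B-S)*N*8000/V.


COD = (12.8 - 5.4) x 0.2 x 8000 / 24
COD = 7.4 x 0.2 x 8000 / 24
COD = 493.3 mg/L


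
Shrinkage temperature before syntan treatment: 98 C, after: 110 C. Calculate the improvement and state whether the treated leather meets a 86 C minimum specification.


Improvement = 12 C
Meets 86 C spec: Yes


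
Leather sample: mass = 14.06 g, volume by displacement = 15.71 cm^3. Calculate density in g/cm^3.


0.895 g/cm^3

Density = mass / volume
Density = 14.06 / 15.71 = 0.895 g/cm^3


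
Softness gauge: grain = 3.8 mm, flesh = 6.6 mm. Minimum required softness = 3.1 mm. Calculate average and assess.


Average = (3.8 + 6.6) / 2 = 5.20 mm
Minimum = 3.1 mm
Meets requirement: Yes


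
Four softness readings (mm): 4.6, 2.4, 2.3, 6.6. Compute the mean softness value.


3.98 mm

Sum = 4.6 + 2.4 + 2.3 + 6.6
Mean = 15.9 / 4 = 3.98 mm


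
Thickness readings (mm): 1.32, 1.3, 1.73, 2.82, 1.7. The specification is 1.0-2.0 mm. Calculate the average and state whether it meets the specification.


Sum = 8.87
Average = 8.87 / 5 = 1.77 mm
Specification range: 1.0 to 2.0 mm
Within spec: Yes


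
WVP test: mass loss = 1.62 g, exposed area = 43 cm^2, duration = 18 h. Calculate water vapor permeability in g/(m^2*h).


WVP = mass_loss / (area x time) x 10000
WVP = 1.62 / (43 x 18) x 10000
WVP = 1.62 / 774 x 10000 = 20.93 g/(m^2*h)


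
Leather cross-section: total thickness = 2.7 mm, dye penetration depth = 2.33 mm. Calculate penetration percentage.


86.3%

Penetration% = 2.33 / 2.7 x 100
Penetration = 86.3%


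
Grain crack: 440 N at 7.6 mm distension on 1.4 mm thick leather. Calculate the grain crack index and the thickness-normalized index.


Crack index = 57.9 N/mm
Normalized index = 41.4 N/mm per mm

Crack index = 440 / 7.6 = 57.9 N/mm
Normalized = 57.9 / 1.4 = 41.4 N/mm per mm


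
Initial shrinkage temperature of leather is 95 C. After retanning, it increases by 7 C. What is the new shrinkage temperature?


New Ts = 95 + 7 = 102 C


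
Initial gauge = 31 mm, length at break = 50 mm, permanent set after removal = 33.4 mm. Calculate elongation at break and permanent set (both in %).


Elongation at break = 61.3%
Permanent set = 7.7%


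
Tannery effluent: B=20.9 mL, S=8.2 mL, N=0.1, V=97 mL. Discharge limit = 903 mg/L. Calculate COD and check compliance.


COD = 104.7 mg/L
Compliant: Yes

COD = (20.9 - 8.2) x 0.1 x 8000 / 97 = 104.7 mg/L
Limit: 903 mg/L
Compliant: Yes


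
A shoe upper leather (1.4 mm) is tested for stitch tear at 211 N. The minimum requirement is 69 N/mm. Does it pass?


STS = 150.7 N/mm
Passes: Yes

STS = 211 / 1.4 = 150.7 N/mm
Minimum required: 69 N/mm
Passes: Yes


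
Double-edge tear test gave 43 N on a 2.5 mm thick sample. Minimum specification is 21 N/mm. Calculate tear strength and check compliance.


Tear strength = 43 / 2.5 = 17.2 N/mm
Required minimum = 21 N/mm
Compliant: No


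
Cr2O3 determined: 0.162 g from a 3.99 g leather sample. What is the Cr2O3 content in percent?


Cr2O3% = 0.162 / 3.99 x 100
Cr2O3% = 4.06%


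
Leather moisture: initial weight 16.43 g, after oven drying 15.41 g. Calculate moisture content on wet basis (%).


Moisture = 16.43 - 15.41 = 1.02 g
MC = 1.02 / 16.43 x 100 = 6.2%


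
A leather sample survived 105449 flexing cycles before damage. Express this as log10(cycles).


5.02

log10(105449) = 5.02


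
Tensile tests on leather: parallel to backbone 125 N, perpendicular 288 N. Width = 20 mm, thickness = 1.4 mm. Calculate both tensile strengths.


Area = 20 x 1.4 = 28.0 mm^2
TS (parallel) = 125 / 28.0 = 4.46 N/mm^2
TS (perpendicular) = 288 / 28.0 = 10.29 N/mm^2


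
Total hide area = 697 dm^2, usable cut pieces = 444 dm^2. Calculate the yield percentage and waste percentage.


Yield = 444 / 697 x 100 = 63.7%
Waste = 697 - 444 = 253 dm^2
Waste% = 100 - 63.7 = 36.3%


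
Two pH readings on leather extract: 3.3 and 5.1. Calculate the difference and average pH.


Difference = |3.3 - 5.1| = 1.8
Average = (3.3 + 5.1) / 2 = 4.20


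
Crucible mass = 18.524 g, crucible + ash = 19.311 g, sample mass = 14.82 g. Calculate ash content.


Ash mass = 0.787 g
Ash content = 5.31%

Ash mass = 19.311 - 18.524 = 0.787 g
Ash% = 0.787 / 14.82 x 100 = 5.31%


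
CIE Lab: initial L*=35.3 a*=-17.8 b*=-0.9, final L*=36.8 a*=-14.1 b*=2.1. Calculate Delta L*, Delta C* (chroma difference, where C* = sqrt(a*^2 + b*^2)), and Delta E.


Delta L* = 36.8 - 35.3 = 1.5
C1* = sqrt((-17.8)^2 + (-0.9)^2) = 17.823
C2* = sqrt((-14.1)^2 + (2.1)^2) = 14.256
Delta C* = 14.256 - 17.823 = -3.57
Delta E = sqrt((1.5)^2 + (3.7)^2 + (3.0)^2) = 4.99


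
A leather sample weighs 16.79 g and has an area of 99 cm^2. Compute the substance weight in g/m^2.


1696.0 g/m^2

Substance weight = mass / area x 10000
SW = 16.79 / 99 x 10000
SW = 1696.0 g/m^2


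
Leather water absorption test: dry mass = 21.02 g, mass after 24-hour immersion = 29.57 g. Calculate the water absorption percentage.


40.7%


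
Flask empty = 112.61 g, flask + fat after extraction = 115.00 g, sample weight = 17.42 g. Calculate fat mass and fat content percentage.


Fat mass = 2.39 g
Fat content = 13.7%

Fat mass = 115.00 - 112.61 = 2.39 g
Fat% = 2.39 / 17.42 x 100 = 13.7%


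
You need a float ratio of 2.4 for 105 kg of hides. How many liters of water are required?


252.0 L


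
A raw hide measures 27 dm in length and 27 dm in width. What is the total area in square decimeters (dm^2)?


729 dm^2


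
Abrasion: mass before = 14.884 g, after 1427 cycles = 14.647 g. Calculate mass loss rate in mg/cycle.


0.166 mg/cycle


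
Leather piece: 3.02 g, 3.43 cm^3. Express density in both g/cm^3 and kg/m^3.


0.880 g/cm^3
880 kg/m^3

Density = 3.02 / 3.43 = 0.880 g/cm^3
Convert: 0.880 x 1000 = 880 kg/m^3


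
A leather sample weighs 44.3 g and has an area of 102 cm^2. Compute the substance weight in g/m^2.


Substance weight = mass / area x 10000
SW = 44.3 / 102 x 10000
SW = 4343.1 g/m^2


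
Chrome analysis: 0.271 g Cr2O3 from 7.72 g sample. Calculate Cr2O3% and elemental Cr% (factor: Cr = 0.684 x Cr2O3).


Cr2O3 = 3.51%
Cr = 2.40%


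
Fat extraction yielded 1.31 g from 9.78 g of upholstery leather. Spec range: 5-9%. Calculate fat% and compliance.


Fat content = 13.4%
Compliant: No


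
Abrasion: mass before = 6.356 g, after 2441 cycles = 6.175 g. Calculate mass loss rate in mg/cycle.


Mass loss = 6.356 - 6.175 = 0.181 g
Rate = 0.181 / 2441 x 1000 = 0.074 mg/cycle


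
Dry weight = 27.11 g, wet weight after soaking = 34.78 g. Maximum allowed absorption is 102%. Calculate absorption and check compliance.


Absorption = 28.3%
Compliant: Yes

WA = (34.78 - 27.11) / 27.11 x 100 = 28.3%
Maximum allowed: 102%
Compliant: Yes


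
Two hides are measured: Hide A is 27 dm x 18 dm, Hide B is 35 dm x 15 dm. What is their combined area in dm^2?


Hide A area = 27 x 18 = 486 dm^2
Hide B area = 35 x 15 = 525 dm^2
Total = 486 + 525 = 1011 dm^2


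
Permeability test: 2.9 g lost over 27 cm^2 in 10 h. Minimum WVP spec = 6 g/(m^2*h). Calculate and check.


WVP = 107.41 g/(m^2*h)
Meets specification: Yes


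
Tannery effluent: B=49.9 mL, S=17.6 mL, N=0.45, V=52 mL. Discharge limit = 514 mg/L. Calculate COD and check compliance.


COD = 2236.2 mg/L
Compliant: No

COD = (49.9 - 17.6) x 0.45 x 8000 / 52 = 2236.2 mg/L
Limit: 514 mg/L
Compliant: No


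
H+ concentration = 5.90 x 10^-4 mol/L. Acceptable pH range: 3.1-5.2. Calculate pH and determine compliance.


pH = 3.23
Compliant: Yes


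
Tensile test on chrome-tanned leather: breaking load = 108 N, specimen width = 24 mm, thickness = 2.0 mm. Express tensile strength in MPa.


2.25 MPa

Cross-section = 24 x 2.0 = 48.0 mm^2
TS = 108 / 48.0 = 2.25 MPa
(1 N/mm^2 = 1 MPa)


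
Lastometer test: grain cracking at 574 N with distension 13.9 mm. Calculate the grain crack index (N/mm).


41.3 N/mm

Grain crack index = force / distension
Index = 574 / 13.9 = 41.3 N/mm


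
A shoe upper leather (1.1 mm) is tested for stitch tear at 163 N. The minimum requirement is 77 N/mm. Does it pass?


STS = 148.2 N/mm
Passes: Yes

STS = 163 / 1.1 = 148.2 N/mm
Minimum required: 77 N/mm
Passes: Yes


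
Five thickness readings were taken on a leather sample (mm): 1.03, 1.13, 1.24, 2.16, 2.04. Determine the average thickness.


Sum = 1.03 + 1.13 + 1.24 + 2.16 + 2.04 = 7.60
Average = 7.60 / 5 = 1.52 mm


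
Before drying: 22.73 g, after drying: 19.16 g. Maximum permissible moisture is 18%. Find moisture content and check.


Moisture content = 15.7%
Acceptable: Yes

MC = (22.73 - 19.16) / 22.73 x 100 = 15.7%
Maximum: 18%
Acceptable: Yes


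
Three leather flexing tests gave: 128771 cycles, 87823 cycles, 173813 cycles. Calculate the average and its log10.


Average = 130136 cycles
log10 = 5.11


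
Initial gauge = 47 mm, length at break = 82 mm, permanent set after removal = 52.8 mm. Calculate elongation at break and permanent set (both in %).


Elongation at break = 74.5%
Permanent set = 12.3%


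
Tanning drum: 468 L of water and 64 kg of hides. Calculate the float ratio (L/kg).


Float ratio = water / hide weight
Ratio = 468 / 64 = 7.3


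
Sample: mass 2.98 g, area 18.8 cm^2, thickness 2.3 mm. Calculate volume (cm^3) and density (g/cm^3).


Volume = 4.324 cm^3
Density = 0.689 g/cm^3

Thickness in cm = 2.3 / 10 = 0.23 cm
Volume = 18.8 x 0.23 = 4.324 cm^3
Density = 2.98 / 4.324 = 0.689 g/cm^3


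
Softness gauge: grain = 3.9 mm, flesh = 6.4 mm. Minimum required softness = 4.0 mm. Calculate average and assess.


Average = (3.9 + 6.4) / 2 = 5.15 mm
Minimum = 4.0 mm
Meets requirement: Yes


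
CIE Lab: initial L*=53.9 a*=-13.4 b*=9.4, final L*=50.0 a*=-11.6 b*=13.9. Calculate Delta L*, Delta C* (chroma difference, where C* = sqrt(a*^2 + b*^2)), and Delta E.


Delta L* = 50.0 - 53.9 = -3.9
C1* = sqrt((-13.4)^2 + (9.4)^2) = 16.368
C2* = sqrt((-11.6)^2 + (13.9)^2) = 18.104
Delta C* = 18.104 - 16.368 = 1.74
Delta E = sqrt((-3.9)^2 + (1.8)^2 + (4.5)^2) = 6.22


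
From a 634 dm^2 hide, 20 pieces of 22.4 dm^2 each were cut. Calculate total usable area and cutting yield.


Usable area = 448.0 dm^2
Yield = 70.7%


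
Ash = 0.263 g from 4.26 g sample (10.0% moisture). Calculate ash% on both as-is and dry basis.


As-is ash% = 0.263 / 4.26 x 100 = 6.17%
Dry mass = 4.26 x (100 - 10.0) / 100 = 3.834 g
Dry-basis ash% = 0.263 / 3.834 x 100 = 6.86%


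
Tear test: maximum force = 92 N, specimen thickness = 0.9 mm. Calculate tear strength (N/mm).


Tear strength = force / thickness
Tear = 92 / 0.9 = 102.2 N/mm


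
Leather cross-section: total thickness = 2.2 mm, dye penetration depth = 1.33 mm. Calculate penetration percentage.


60.5%

Penetration% = 1.33 / 2.2 x 100
Penetration = 60.5%


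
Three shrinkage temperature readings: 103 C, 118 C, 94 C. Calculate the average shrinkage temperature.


Average = (103 + 118 + 94) / 3
Average = 315 / 3 = 105.0 C


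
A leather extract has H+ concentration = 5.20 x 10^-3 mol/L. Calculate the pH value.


pH = 2.28

pH = -log10[H+]
pH = -log10(5.20 x 10^-3) = 2.28


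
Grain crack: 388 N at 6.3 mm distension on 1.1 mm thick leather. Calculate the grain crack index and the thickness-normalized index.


Crack index = 61.6 N/mm
Normalized index = 56.0 N/mm per mm

Crack index = 388 / 6.3 = 61.6 N/mm
Normalized = 61.6 / 1.1 = 56.0 N/mm per mm


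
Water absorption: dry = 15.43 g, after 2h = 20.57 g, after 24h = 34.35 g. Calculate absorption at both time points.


2h absorption = 33.3%
24h absorption = 122.6%

WA (2h) = (20.57 - 15.43) / 15.43 x 100 = 33.3%
WA (24h) = (34.35 - 15.43) / 15.43 x 100 = 122.6%


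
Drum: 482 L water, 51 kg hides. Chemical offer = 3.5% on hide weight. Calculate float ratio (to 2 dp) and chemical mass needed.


Float ratio = 482 / 51 = 9.45
Chemical = 51 x 3.5 / 100 = 1.785 kg


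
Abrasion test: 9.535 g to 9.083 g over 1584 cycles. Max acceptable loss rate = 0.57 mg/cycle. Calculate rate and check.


Rate = 0.285 mg/cycle
Passes: Yes

Loss = 9.535 - 9.083 = 0.452 g
Rate = 0.452 g / 1584 cycles x 1000 = 0.285 mg/cycle
Max = 0.57 mg/cycle
Passes: Yes


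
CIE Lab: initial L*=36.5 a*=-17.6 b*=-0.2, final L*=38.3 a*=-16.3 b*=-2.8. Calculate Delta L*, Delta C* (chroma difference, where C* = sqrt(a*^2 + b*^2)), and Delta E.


Delta L* = 38.3 - 36.5 = 1.8
C1* = sqrt((-17.6)^2 + (-0.2)^2) = 17.601
C2* = sqrt((-16.3)^2 + (-2.8)^2) = 16.539
Delta C* = 16.539 - 17.601 = -1.06
Delta E = sqrt((1.8)^2 + (1.3)^2 + (-2.6)^2) = 3.42


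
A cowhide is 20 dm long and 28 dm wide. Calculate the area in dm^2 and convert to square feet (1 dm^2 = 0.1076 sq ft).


560 dm^2
60.26 sq ft


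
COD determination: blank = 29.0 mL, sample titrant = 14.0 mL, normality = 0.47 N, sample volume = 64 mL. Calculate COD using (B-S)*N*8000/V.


COD = (29.0 - 14.0) x 0.47 x 8000 / 64
COD = 15.0 x 0.47 x 8000 / 64
COD = 881.3 mg/L


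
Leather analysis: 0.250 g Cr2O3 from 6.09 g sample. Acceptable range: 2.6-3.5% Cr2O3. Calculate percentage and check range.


Cr2O3 = 4.11%
Within range: No


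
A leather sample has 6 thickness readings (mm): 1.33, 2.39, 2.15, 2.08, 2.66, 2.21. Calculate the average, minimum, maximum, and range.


Average = 2.14 mm
Min = 1.33 mm
Max = 2.66 mm
Range = 1.33 mm

Sum = 12.82
Average = 12.82 / 6 = 2.14 mm
Minimum = 1.33 mm
Maximum = 2.66 mm
Range = 2.66 - 1.33 = 1.33 mm


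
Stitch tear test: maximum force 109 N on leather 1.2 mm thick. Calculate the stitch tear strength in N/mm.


Stitch tear strength = force / thickness
STS = 109 / 1.2 = 90.8 N/mm


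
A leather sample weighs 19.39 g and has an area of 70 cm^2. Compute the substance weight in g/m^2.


Substance weight = mass / area x 10000
SW = 19.39 / 70 x 10000
SW = 2770.0 g/m^2


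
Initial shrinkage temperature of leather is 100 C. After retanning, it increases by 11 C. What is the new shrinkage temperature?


111 C

New Ts = 100 + 11 = 111 C


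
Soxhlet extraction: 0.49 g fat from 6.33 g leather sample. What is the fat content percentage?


Fat content = 0.49 / 6.33 x 100
Fat = 7.7%


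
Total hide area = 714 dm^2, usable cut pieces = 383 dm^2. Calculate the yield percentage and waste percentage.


Yield = 53.6%
Waste = 46.4%

Yield = 383 / 714 x 100 = 53.6%
Waste = 714 - 383 = 331 dm^2
Waste% = 100 - 53.6 = 46.4%


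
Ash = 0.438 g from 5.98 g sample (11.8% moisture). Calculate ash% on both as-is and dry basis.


As-is ash = 7.32%
Dry-basis ash = 8.30%

As-is ash% = 0.438 / 5.98 x 100 = 7.32%
Dry mass = 5.98 x (100 - 11.8) / 100 = 5.27436 g
Dry-basis ash% = 0.438 / 5.27436 x 100 = 8.30%


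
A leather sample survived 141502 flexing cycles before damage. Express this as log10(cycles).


5.15

log10(141502) = 5.15


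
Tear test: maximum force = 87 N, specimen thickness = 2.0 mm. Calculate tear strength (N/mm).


Tear strength = force / thickness
Tear = 87 / 2.0 = 43.5 N/mm


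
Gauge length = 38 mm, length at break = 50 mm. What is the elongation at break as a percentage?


Extension = 50 - 38 = 12 mm
Elongation = 12 / 38 x 100 = 31.6%


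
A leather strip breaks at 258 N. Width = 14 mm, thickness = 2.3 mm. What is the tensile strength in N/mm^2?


8.01 N/mm^2

Cross-sectional area = 14 x 2.3 = 32.2 mm^2
Tensile strength = 258 / 32.2 = 8.01 N/mm^2


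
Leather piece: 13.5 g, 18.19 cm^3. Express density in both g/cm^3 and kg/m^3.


0.742 g/cm^3
742 kg/m^3

Density = 13.5 / 18.19 = 0.742 g/cm^3
Convert: 0.742 x 1000 = 742 kg/m^3


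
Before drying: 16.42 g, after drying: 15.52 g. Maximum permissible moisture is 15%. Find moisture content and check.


MC = (16.42 - 15.52) / 16.42 x 100 = 5.5%
Maximum: 15%
Acceptable: Yes


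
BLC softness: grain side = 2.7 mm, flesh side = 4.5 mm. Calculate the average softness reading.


Average = (2.7 + 4.5) / 2
Average = 3.60 mm


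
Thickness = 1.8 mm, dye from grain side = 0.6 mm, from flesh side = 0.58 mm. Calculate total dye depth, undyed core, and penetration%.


Total dyed = 0.6 + 0.58 = 1.18 mm
Undyed core = 1.8 - 1.18 = 0.62 mm
Penetration = 1.18 / 1.8 x 100 = 65.6%


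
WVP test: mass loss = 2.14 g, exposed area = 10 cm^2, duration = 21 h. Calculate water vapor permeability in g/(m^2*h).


WVP = mass_loss / (area x time) x 10000
WVP = 2.14 / (10 x 21) x 10000
WVP = 2.14 / 210 x 10000 = 101.90 g/(m^2*h)


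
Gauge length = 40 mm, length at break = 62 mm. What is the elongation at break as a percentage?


55.0%

Extension = 62 - 40 = 22 mm
Elongation = 22 / 40 x 100 = 55.0%


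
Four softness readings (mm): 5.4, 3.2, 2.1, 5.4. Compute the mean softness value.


Sum = 5.4 + 3.2 + 2.1 + 5.4
Mean = 16.1 / 4 = 4.03 mm


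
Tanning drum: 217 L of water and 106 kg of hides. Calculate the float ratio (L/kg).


2.0

Float ratio = water / hide weight
Ratio = 217 / 106 = 2.0


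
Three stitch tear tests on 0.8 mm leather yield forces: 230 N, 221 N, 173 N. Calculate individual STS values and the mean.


STS1 = 287.5 N/mm
STS2 = 276.3 N/mm
STS3 = 216.3 N/mm
Mean = 260.0 N/mm

STS1 = 230 / 0.8 = 287.5 N/mm
STS2 = 221 / 0.8 = 276.3 N/mm
STS3 = 173 / 0.8 = 216.3 N/mm
Mean = (287.5 + 276.3 + 216.3) / 3 = 260.0 N/mm


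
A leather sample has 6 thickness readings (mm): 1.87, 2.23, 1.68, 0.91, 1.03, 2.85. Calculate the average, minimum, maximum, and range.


Sum = 10.57
Average = 10.57 / 6 = 1.76 mm
Minimum = 0.91 mm
Maximum = 2.85 mm
Range = 2.85 - 0.91 = 1.94 mm


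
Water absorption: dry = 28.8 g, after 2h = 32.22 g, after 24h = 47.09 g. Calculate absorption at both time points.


WA (2h) = (32.22 - 28.8) / 28.8 x 100 = 11.9%
WA (24h) = (47.09 - 28.8) / 28.8 x 100 = 63.5%


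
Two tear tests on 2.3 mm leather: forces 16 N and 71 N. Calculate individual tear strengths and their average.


Tear 1 = 16 / 2.3 = 7.0 N/mm
Tear 2 = 71 / 2.3 = 30.9 N/mm
Average = (7.0 + 30.9) / 2 = 19.0 N/mm


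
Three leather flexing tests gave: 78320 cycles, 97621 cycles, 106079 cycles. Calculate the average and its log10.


Average = (78320 + 97621 + 106079) / 3 = 94007 cycles
log10(94007) = 4.97


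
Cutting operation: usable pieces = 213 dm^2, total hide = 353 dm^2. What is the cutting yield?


60.3%

Yield = usable / total x 100
Yield = 213 / 353 x 100 = 60.3%


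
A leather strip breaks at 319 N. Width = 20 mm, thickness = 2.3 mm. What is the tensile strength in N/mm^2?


Cross-sectional area = 20 x 2.3 = 46.0 mm^2
Tensile strength = 319 / 46.0 = 6.93 N/mm^2


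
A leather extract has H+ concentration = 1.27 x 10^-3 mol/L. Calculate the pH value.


pH = 2.90

pH = -log10[H+]
pH = -log10(1.27 x 10^-3) = 2.90


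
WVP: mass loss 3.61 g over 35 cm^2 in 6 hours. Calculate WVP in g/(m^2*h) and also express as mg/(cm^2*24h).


WVP = 3.61 / (35 x 6) x 10000 = 171.90 g/(m^2*h)
Mass loss in mg = 3.61 x 1000 = 3610 mg
Per cm^2 per 24h in mg: 3610 x 24 / (35 x 6) = 86640 / 210 = 412.57 mg/(cm^2*24h)


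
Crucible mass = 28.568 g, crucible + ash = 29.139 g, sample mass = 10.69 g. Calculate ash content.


Ash mass = 0.571 g
Ash content = 5.34%


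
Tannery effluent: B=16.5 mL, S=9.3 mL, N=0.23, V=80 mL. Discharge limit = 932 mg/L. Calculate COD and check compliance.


COD = 165.6 mg/L
Compliant: Yes


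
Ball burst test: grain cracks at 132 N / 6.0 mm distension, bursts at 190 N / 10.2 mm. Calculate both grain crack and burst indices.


Crack index = 22.0 N/mm
Burst index = 18.6 N/mm


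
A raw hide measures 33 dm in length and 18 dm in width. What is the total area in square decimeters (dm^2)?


594 dm^2

Area = length x width
Area = 33 x 18 = 594 dm^2


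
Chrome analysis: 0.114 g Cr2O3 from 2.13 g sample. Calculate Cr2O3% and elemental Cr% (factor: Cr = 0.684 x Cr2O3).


Cr2O3 = 5.35%
Cr = 3.66%

Cr2O3% = 0.114 / 2.13 x 100 = 5.35%
Cr% = 5.35 x 0.684 = 3.66%


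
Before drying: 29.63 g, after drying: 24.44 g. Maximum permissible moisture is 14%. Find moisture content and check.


MC = (29.63 - 24.44) / 29.63 x 100 = 17.5%
Maximum: 14%
Acceptable: No


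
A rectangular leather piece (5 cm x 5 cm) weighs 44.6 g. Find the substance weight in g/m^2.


17840.0 g/m^2


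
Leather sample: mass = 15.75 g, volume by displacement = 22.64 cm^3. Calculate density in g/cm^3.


0.696 g/cm^3

Density = mass / volume
Density = 15.75 / 22.64 = 0.696 g/cm^3


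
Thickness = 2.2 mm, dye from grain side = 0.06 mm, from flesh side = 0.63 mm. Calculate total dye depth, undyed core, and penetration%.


Total dyed = 0.69 mm
Undyed core = 1.51 mm
Penetration = 31.4%

Total dyed = 0.06 + 0.63 = 0.69 mm
Undyed core = 2.2 - 0.69 = 1.51 mm
Penetration = 0.69 / 2.2 x 100 = 31.4%


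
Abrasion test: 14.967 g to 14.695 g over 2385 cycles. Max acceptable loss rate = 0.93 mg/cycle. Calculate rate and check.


Loss = 14.967 - 14.695 = 0.272 g
Rate = 0.272 g / 2385 cycles x 1000 = 0.114 mg/cycle
Max = 0.93 mg/cycle
Passes: Yes


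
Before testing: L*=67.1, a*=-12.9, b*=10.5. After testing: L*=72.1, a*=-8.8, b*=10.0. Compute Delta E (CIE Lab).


Delta E = 6.49


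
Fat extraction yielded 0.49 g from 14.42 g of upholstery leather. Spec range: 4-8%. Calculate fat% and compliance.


Fat content = 3.4%
Compliant: No

Fat% = 0.49 / 14.42 x 100 = 3.4%
Spec range: 4-8%
Compliant: No


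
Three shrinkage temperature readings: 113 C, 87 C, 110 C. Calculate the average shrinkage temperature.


103.3 C

Average = (113 + 87 + 110) / 3
Average = 310 / 3 = 103.3 C


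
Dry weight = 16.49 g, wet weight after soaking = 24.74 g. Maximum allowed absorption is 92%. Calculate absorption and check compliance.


WA = (24.74 - 16.49) / 16.49 x 100 = 50.0%
Maximum allowed: 92%
Compliant: Yes


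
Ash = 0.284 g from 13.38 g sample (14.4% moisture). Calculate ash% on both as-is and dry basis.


As-is ash% = 0.284 / 13.38 x 100 = 2.12%
Dry mass = 13.38 x (100 - 14.4) / 100 = 11.45328 g
Dry-basis ash% = 0.284 / 11.45328 x 100 = 2.48%


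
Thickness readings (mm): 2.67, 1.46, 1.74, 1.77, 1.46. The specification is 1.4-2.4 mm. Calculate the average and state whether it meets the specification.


Sum = 9.10
Average = 9.10 / 5 = 1.82 mm
Specification range: 1.4 to 2.4 mm
Within spec: Yes


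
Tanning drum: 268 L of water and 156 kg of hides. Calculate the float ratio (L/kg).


Float ratio = water / hide weight
Ratio = 268 / 156 = 1.7


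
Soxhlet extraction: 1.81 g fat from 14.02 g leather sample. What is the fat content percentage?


12.9%


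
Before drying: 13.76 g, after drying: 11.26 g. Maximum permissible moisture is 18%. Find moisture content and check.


Moisture content = 18.2%
Acceptable: No

MC = (13.76 - 11.26) / 13.76 x 100 = 18.2%
Maximum: 18%
Acceptable: No


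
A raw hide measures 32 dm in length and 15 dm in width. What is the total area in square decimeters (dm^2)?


Area = length x width
Area = 32 x 15 = 480 dm^2


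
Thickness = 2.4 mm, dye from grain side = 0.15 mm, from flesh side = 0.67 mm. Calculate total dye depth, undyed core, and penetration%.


Total dyed = 0.82 mm
Undyed core = 1.58 mm
Penetration = 34.2%

Total dyed = 0.15 + 0.67 = 0.82 mm
Undyed core = 2.4 - 0.82 = 1.58 mm
Penetration = 0.82 / 2.4 x 100 = 34.2%


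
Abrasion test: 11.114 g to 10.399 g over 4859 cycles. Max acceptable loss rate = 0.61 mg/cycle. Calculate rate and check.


Loss = 11.114 - 10.399 = 0.715 g
Rate = 0.715 g / 4859 cycles x 1000 = 0.147 mg/cycle
Max = 0.61 mg/cycle
Passes: Yes


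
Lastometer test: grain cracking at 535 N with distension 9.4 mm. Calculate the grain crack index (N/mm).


56.9 N/mm


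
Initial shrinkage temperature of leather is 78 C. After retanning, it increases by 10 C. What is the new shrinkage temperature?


New Ts = 78 + 10 = 88 C


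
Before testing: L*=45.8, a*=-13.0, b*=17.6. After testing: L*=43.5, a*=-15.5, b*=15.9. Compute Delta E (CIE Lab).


dL = 43.5 - 45.8 = -2.3
da = -15.5 - (-13.0) = -2.5
db = 15.9 - 17.6 = -1.7
dE = sqrt((-2.3)^2 + (-2.5)^2 + (-1.7)^2) = 3.80


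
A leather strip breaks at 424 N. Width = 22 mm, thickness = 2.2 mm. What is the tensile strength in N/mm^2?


8.76 N/mm^2


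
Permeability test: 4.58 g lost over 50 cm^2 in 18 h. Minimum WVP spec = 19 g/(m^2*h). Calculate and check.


WVP = 50.89 g/(m^2*h)
Meets specification: Yes

WVP = 4.58 / (50 x 18) x 10000 = 50.89 g/(m^2*h)
Minimum: 19 g/(m^2*h)
Meets spec: Yes


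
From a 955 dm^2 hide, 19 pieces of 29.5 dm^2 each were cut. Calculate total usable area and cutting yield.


Total usable = 19 x 29.5 = 560.5 dm^2
Yield = 560.5 / 955 x 100 = 58.7%


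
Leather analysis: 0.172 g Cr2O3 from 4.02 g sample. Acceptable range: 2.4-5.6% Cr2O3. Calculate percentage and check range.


Cr2O3% = 0.172 / 4.02 x 100 = 4.28%
Acceptable range: 2.4 to 5.6%
Within range: Yes


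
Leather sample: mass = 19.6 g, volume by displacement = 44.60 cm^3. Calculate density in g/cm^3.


0.439 g/cm^3


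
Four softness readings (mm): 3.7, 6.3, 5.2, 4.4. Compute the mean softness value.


4.90 mm

Sum = 3.7 + 6.3 + 5.2 + 4.4
Mean = 19.6 / 4 = 4.90 mm


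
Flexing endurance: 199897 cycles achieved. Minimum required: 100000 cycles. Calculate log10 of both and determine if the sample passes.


Achieved: log10 = 5.30
Required: log10 = 5.00
Passes: Yes

log10(199897) = 5.30
log10(100000) = 5.00
Passes: Yes


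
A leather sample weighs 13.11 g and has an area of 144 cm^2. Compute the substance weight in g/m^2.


910.4 g/m^2


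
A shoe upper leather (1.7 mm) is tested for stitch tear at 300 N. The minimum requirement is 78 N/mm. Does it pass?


STS = 176.5 N/mm
Passes: Yes

STS = 300 / 1.7 = 176.5 N/mm
Minimum required: 78 N/mm
Passes: Yes


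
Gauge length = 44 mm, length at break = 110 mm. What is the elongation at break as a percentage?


Extension = 110 - 44 = 66 mm
Elongation = 66 / 44 x 100 = 150.0%


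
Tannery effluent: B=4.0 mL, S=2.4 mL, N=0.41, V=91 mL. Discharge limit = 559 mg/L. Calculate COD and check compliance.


COD = (4.0 - 2.4) x 0.41 x 8000 / 91 = 57.7 mg/L
Limit: 559 mg/L
Compliant: Yes


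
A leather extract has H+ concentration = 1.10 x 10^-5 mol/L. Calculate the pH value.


pH = -log10[H+]
pH = -log10(1.10 x 10^-5) = 4.96


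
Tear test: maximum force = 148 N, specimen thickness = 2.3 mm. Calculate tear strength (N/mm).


64.3 N/mm

Tear strength = force / thickness
Tear = 148 / 2.3 = 64.3 N/mm


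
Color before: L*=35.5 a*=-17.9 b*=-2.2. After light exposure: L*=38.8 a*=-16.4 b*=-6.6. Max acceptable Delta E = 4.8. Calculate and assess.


Delta E = 5.70
Passes: No


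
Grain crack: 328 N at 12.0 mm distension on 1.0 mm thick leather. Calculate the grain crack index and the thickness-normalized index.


Crack index = 27.3 N/mm
Normalized index = 27.3 N/mm per mm

Crack index = 328 / 12.0 = 27.3 N/mm
Normalized = 27.3 / 1.0 = 27.3 N/mm per mm


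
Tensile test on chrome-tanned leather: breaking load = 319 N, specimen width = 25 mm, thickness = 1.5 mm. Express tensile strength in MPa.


Cross-section = 25 x 1.5 = 37.5 mm^2
TS = 319 / 37.5 = 8.51 MPa
(1 N/mm^2 = 1 MPa)
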